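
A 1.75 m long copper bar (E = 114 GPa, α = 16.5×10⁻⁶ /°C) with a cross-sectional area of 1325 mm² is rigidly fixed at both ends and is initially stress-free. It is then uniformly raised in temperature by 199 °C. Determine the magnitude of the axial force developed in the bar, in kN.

The ends cannot move, so σ = EαΔT = 114×10³ × 16.5×10⁻⁶ × 199 = 374.3 MPa.
Then P = σA = 374.3 × 1325 mm² = 496 kN, compressive.

P ≈ 496 kN (compressive)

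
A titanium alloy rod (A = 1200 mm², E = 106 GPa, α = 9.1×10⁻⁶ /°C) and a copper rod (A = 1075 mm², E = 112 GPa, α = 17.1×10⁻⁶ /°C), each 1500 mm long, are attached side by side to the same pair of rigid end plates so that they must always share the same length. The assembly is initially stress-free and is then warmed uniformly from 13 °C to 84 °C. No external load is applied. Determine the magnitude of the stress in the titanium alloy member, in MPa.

σ ≈ 29.3 MPa (tensile)

The copper has the larger α, so on heating it would change length more than the titanium alloy if both were free. The rigid plates force a common final length, so the copper is put into compression and the titanium alloy into tension, with equal and opposite forces P (no external load).
Compatibility of the two members (thermal + elastic change equal): (α₁ − α₂)ΔT = P·[1/(A₁E₁) + 1/(A₂E₂)].
|α₁ − α₂|·ΔT = 8×10⁻⁶ × 71 = 0.000568.
1/(A₁E₁) + 1/(A₂E₂) = 1/(1200×106×10³) + 1/(1075×112×10³) = 1.617×10⁻⁸ N⁻¹.
P = 0.000568 / 1.617×10⁻⁸ = 35130 N = 35.13 kN.
σ_{titanium alloy} = P/A₁ = 35130/1200 = 29.28 MPa, tensile.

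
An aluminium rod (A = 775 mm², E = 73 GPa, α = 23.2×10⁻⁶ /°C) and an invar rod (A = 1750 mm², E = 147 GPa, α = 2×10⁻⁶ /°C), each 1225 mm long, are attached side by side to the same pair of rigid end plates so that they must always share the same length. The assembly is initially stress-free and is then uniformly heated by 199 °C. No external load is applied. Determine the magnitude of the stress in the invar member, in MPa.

σ ≈ 112 MPa (tensile)

Both members must finish at the same length. With the larger α, the aluminium tends to over-expand; the plates restrain it, putting the aluminium in compression and the invar in tension. With no external load the two internal forces are equal and opposite, magnitude P.
Compatibility of the two members (thermal + elastic change equal): (α₁ − α₂)ΔT = P·[1/(A₁E₁) + 1/(A₂E₂)].
|α₁ − α₂|·ΔT = 21.2×10⁻⁶ × 199 = 0.004219.
1/(A₁E₁) + 1/(A₂E₂) = 1/(775×73×10³) + 1/(1750×147×10³) = 2.156×10⁻⁸ N⁻¹.
So P = 0.004219 / 2.156×10⁻⁸ = 195.7 kN.
σ_{invar} = P/A₂ = 195700/1750 = 111.8 MPa, tensile.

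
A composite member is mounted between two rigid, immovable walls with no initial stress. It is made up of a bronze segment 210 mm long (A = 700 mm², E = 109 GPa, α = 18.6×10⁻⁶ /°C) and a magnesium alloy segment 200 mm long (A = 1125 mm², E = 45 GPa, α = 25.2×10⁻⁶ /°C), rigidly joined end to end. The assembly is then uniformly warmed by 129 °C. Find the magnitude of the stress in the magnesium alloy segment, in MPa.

σ ≈ 153 MPa (compressive)

If the supports were absent, the total length change would be Σ αᵢΔT Lᵢ = 18.6×10⁻⁶×129×210 + 25.2×10⁻⁶×129×200 = 1.154 mm.
Since the ends are fixed, an axial force P builds up, equal in every segment, with P · Σ Lᵢ/(AᵢEᵢ) = δ_free.
The series flexibility is Σ Lᵢ/(AᵢEᵢ) = 210/(700×109×10³) + 200/(1125×45×10³) = 6.703×10⁻⁶ mm/N.
P = 1.154 / 6.703×10⁻⁶ = 172200 N = 172.2 kN, compressive.
σ_{magnesium alloy} = P / A = 172200 / 1125 = 153 MPa.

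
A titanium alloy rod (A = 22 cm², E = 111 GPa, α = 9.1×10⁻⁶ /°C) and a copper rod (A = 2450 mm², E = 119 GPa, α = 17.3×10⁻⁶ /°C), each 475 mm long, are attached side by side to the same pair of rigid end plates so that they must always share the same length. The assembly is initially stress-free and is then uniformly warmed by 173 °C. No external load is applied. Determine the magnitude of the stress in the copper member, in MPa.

The copper has the larger α, so on heating it would change length more than the titanium alloy if both were free. The rigid plates force a common final length, so the copper is put into compression and the titanium alloy into tension, with equal and opposite forces P (no external load).
Compatibility of the two members (thermal + elastic change equal): (α₁ − α₂)ΔT = P·[1/(A₁E₁) + 1/(A₂E₂)].
|α₁ − α₂|·ΔT = 8.2×10⁻⁶ × 173 = 0.001419.
1/(A₁E₁) + 1/(A₂E₂) = 1/(2200×111×10³) + 1/(2450×119×10³) = 7.525×10⁻⁹ N⁻¹.
So P = 0.001419 / 7.525×10⁻⁹ = 188.5 kN.
σ_{copper} = P/A₂ = 188500/2450 = 76.95 MPa, compressive.

σ ≈ 76.9 MPa (compressive)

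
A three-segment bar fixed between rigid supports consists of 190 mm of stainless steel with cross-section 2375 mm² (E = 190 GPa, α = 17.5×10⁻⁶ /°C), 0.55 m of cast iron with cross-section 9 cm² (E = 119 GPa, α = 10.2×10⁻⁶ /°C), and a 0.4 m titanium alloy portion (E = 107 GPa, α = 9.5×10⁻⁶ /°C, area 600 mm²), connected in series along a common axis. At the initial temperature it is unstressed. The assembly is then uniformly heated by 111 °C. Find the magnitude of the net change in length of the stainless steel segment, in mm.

If the supports were absent, the total length change would be Σ αᵢΔT Lᵢ = 17.5×10⁻⁶×111×190 + 10.2×10⁻⁶×111×550 + 9.5×10⁻⁶×111×400 = 1.414 mm.
The walls prevent any net length change, so an axial force P (same in every segment) develops. Compatibility: P · Σ Lᵢ/(AᵢEᵢ) = δ_free.
The series flexibility is Σ Lᵢ/(AᵢEᵢ) = 190/(2375×190×10³) + 550/(900×119×10³) + 400/(600×107×10³) = 1.179×10⁻⁵ mm/N.
Hence P = δ_free / Σ(L/AE) = 1.414/1.179×10⁻⁵ = 119.9 kN (compressive).
For the stainless steel segment, free thermal change = 17.5×10⁻⁶×111×190 = 0.3691 mm and elastic change from P = 119900×190/(2375×190×10³) = 0.0505 mm; these oppose, so the net change is 0.319 mm (segment lengthens).

|ΔL| ≈ 0.319 mm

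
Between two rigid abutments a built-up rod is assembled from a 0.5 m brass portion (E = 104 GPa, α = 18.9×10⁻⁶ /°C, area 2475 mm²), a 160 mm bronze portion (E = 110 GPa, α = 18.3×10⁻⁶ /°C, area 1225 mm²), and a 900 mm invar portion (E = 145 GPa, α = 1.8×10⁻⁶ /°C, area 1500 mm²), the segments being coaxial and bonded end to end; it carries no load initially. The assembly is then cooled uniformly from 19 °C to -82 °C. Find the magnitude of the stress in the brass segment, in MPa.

σ ≈ 78.6 MPa (tensile)

With the walls removed the bar would change length by δ_free = Σ αᵢΔT Lᵢ = 18.9×10⁻⁶×101×500 + 18.3×10⁻⁶×101×160 + 1.8×10⁻⁶×101×900 = 1.414 mm.
Since the ends are fixed, an axial force P builds up, equal in every segment, with P · Σ Lᵢ/(AᵢEᵢ) = δ_free.
The series flexibility is Σ Lᵢ/(AᵢEᵢ) = 500/(2475×104×10³) + 160/(1225×110×10³) + 900/(1500×145×10³) = 7.268×10⁻⁶ mm/N.
P = 1.414 / 7.268×10⁻⁶ = 194500 N = 194.5 kN, tensile.
σ_{brass} = P / A = 194500 / 2475 = 78.6 MPa.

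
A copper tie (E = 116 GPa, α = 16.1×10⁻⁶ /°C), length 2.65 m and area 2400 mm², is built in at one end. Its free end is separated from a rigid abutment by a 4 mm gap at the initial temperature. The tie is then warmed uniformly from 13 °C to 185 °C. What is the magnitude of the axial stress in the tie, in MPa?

σ ≈ 146 MPa (compressive)

Free thermal elongation = αΔT L = 16.1×10⁻⁶ × 172 × 2650 = 7.338 mm.
This exceeds the 4 mm gap, so the wall pushes back. The portion of expansion that must be recovered elastically is δ_free − gap = 7.338 − 4 = 3.338 mm.
That suppressed elongation corresponds to σ = E·Δ/L = 116×10³ × 3.338/2650 = 146.1 MPa.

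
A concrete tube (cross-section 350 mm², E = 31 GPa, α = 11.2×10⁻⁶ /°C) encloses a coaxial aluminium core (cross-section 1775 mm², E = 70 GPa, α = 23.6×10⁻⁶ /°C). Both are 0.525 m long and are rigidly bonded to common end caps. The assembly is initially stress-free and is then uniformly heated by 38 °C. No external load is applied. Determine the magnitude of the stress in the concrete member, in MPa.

The aluminium has the larger α, so on heating it would change length more than the concrete if both were free. The rigid plates force a common final length, so the aluminium is put into compression and the concrete into tension, with equal and opposite forces P (no external load).
Setting the final lengths equal and cancelling L: (α₁ − α₂)ΔT = P/(A₁E₁) + P/(A₂E₂).
|α₁ − α₂|·ΔT = 12.4×10⁻⁶ × 38 = 0.0004712.
1/(A₁E₁) + 1/(A₂E₂) = 1/(350×31×10³) + 1/(1775×70×10³) = 1.002×10⁻⁷ N⁻¹.
So P = 0.0004712 / 1.002×10⁻⁷ = 4.702 kN.
σ_{concrete} = P/A₁ = 4702/350 = 13.43 MPa, tensile.

σ ≈ 13.4 MPa (tensile)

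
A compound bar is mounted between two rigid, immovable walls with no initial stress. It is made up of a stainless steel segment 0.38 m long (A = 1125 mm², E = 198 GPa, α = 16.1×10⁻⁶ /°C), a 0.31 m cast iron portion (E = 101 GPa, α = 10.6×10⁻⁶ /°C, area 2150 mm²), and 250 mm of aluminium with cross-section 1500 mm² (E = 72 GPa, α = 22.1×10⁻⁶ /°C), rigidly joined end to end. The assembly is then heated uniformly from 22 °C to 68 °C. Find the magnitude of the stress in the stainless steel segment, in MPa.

σ ≈ 112 MPa (compressive)

Free thermal expansion of the whole bar: Σ αᵢΔT Lᵢ = 16.1×10⁻⁶×46×380 + 10.6×10⁻⁶×46×310 + 22.1×10⁻⁶×46×250 = 0.6867 mm.
The rigid supports impose zero overall length change; the single axial force P common to all segments must satisfy P Σ Lᵢ/(AᵢEᵢ) = δ_free.
The series flexibility is Σ Lᵢ/(AᵢEᵢ) = 380/(1125×198×10³) + 310/(2150×101×10³) + 250/(1500×72×10³) = 5.448×10⁻⁶ mm/N.
So P = 0.6867 / 5.448×10⁻⁶ = 126 kN, compressive.
σ_{stainless steel} = P / A = 126000 / 1125 = 112 MPa.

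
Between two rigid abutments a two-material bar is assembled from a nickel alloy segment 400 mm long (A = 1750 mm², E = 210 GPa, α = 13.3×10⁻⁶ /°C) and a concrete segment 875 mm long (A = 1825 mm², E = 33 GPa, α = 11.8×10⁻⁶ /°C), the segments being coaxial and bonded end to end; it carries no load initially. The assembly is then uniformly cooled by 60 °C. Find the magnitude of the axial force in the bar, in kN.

If the supports were absent, the total length change would be Σ αᵢΔT Lᵢ = 13.3×10⁻⁶×60×400 + 11.8×10⁻⁶×60×875 = 0.9387 mm.
The rigid supports impose zero overall length change; the single axial force P common to all segments must satisfy P Σ Lᵢ/(AᵢEᵢ) = δ_free.
The series flexibility is Σ Lᵢ/(AᵢEᵢ) = 400/(1750×210×10³) + 875/(1825×33×10³) = 1.562×10⁻⁵ mm/N.
P = 0.9387 / 1.562×10⁻⁵ = 60110 N = 60.11 kN, tensile.

P ≈ 60.1 kN (tensile)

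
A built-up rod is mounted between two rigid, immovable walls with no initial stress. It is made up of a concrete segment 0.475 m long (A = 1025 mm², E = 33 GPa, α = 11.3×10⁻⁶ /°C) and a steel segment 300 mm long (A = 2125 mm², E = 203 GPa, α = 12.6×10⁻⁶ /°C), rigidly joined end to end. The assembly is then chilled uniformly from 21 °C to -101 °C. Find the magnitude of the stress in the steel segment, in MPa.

With the walls removed the bar would change length by δ_free = Σ αᵢΔT Lᵢ = 11.3×10⁻⁶×122×475 + 12.6×10⁻⁶×122×300 = 1.116 mm.
Since the ends are fixed, an axial force P builds up, equal in every segment, with P · Σ Lᵢ/(AᵢEᵢ) = δ_free.
The series flexibility is Σ Lᵢ/(AᵢEᵢ) = 475/(1025×33×10³) + 300/(2125×203×10³) = 1.474×10⁻⁵ mm/N.
Hence P = δ_free / Σ(L/AE) = 1.116/1.474×10⁻⁵ = 75.72 kN (tensile).
σ_{steel} = P / A = 75720 / 2125 = 35.63 MPa.

σ ≈ 35.6 MPa (tensile)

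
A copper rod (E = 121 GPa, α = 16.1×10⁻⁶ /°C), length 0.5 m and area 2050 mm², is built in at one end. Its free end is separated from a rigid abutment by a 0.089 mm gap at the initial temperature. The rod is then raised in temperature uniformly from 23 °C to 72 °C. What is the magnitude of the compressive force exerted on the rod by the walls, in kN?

Free thermal elongation = αΔT L = 16.1×10⁻⁶ × 49 × 500 = 0.3945 mm.
After closing the 0.089 mm clearance, 0.3945 − 0.089 = 0.3054 mm of expansion remains to be suppressed by the wall.
So σ = E(δ_free − g)/L = 121×10³ × 0.3054/500 = 73.92 MPa.
P = σA = 73.92 × 2050 = 151.5 kN.

P ≈ 152 kN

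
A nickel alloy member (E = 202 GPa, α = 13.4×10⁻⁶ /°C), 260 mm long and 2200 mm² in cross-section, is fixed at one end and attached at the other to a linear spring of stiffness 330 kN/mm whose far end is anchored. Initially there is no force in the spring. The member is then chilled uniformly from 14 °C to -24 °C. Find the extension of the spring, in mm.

δ ≈ 0.111 mm

If the spring were absent the member would shorten by αΔT L = 13.4×10⁻⁶ × 38 × 260 = 0.1324 mm.
Let P be the tensile force in the spring. The member extends elastically by PL/(AE) and the spring stretches by P/k; together these equal δ_free.
P [ L/(AE) + 1/k ] = δ_free → P [ 260/(2200×202×10³) + 1/(330×10³) ] = 0.1324.
P = 0.1324 / 3.615×10⁻⁶ = 36620 N.
Spring extension = P/k = 36620/(330×10³) = 0.111 mm.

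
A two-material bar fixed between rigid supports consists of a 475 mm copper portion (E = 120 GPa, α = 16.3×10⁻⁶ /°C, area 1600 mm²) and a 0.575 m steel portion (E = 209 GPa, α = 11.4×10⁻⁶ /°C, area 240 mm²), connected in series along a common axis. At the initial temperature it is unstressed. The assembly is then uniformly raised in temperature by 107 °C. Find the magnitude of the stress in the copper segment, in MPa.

σ ≈ 68.6 MPa (compressive)

With the walls removed the bar would change length by δ_free = Σ αᵢΔT Lᵢ = 16.3×10⁻⁶×107×475 + 11.4×10⁻⁶×107×575 = 1.53 mm.
Since the ends are fixed, an axial force P builds up, equal in every segment, with P · Σ Lᵢ/(AᵢEᵢ) = δ_free.
Σ Lᵢ/(AᵢEᵢ) = 475/(1600×120×10³) + 575/(240×209×10³) = 1.394×10⁻⁵ mm/N.
P = 1.53 / 1.394×10⁻⁵ = 109800 N = 109.8 kN, compressive.
σ_{copper} = P / A = 109800 / 1600 = 68.6 MPa.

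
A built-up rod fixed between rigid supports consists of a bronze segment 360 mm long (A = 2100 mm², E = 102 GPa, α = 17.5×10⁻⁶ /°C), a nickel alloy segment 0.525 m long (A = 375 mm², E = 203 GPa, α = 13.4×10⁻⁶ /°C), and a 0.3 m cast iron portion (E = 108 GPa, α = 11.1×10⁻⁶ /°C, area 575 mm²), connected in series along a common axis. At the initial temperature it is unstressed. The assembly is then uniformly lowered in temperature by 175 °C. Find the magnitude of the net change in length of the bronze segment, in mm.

|ΔL| ≈ 0.737 mm

With the walls removed the bar would change length by δ_free = Σ αᵢΔT Lᵢ = 17.5×10⁻⁶×175×360 + 13.4×10⁻⁶×175×525 + 11.1×10⁻⁶×175×300 = 2.916 mm.
The rigid supports impose zero overall length change; the single axial force P common to all segments must satisfy P Σ Lᵢ/(AᵢEᵢ) = δ_free.
The series flexibility is Σ Lᵢ/(AᵢEᵢ) = 360/(2100×102×10³) + 525/(375×203×10³) + 300/(575×108×10³) = 1.341×10⁻⁵ mm/N.
P = 2.916 / 1.341×10⁻⁵ = 217500 N = 217.5 kN, tensile.
For the bronze segment, free thermal change = 17.5×10⁻⁶×175×360 = 1.102 mm and elastic change from P = 217500×360/(2100×102×10³) = 0.3656 mm; these oppose, so the net change is 0.737 mm (segment shortens).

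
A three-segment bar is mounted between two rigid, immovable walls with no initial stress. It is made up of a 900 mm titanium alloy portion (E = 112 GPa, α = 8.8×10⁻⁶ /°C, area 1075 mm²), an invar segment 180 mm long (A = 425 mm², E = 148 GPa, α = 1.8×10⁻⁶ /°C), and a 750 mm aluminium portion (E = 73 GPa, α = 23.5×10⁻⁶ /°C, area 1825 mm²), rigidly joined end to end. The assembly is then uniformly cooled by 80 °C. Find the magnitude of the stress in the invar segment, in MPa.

With the walls removed the bar would change length by δ_free = Σ αᵢΔT Lᵢ = 8.8×10⁻⁶×80×900 + 1.8×10⁻⁶×80×180 + 23.5×10⁻⁶×80×750 = 2.07 mm.
The rigid supports impose zero overall length change; the single axial force P common to all segments must satisfy P Σ Lᵢ/(AᵢEᵢ) = δ_free.
The series flexibility is Σ Lᵢ/(AᵢEᵢ) = 900/(1075×112×10³) + 180/(425×148×10³) + 750/(1825×73×10³) = 1.597×10⁻⁵ mm/N.
So P = 2.07 / 1.597×10⁻⁵ = 129.6 kN, tensile.
σ_{invar} = P / A = 129600 / 425 = 305 MPa.

σ ≈ 305 MPa (tensile)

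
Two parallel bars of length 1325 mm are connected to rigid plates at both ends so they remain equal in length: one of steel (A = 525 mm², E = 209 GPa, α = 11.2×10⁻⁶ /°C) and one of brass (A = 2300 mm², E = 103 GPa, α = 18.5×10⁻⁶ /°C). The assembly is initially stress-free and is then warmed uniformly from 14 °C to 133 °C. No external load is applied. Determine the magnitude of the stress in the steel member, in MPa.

σ ≈ 124 MPa (tensile)

The brass has the larger α, so on heating it would change length more than the steel if both were free. The rigid plates force a common final length, so the brass is put into compression and the steel into tension, with equal and opposite forces P (no external load).
Equating the net (thermal + elastic) strains gives |α₁ − α₂|·ΔT = P·[1/(A₁E₁) + 1/(A₂E₂)].
|α₁ − α₂|·ΔT = 7.3×10⁻⁶ × 119 = 0.0008687.
1/(A₁E₁) + 1/(A₂E₂) = 1/(525×209×10³) + 1/(2300×103×10³) = 1.333×10⁻⁸ N⁻¹.
So P = 0.0008687 / 1.333×10⁻⁸ = 65.14 kN.
σ_{steel} = P/A₁ = 65140/525 = 124.1 MPa, tensile.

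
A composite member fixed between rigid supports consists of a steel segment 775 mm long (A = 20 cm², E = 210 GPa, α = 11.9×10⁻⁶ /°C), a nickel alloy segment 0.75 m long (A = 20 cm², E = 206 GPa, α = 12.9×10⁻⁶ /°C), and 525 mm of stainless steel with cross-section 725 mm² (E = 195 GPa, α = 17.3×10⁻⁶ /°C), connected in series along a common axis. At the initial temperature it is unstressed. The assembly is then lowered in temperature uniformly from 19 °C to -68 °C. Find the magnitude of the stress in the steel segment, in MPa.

σ ≈ 165 MPa (tensile)

With the walls removed the bar would change length by δ_free = Σ αᵢΔT Lᵢ = 11.9×10⁻⁶×87×775 + 12.9×10⁻⁶×87×750 + 17.3×10⁻⁶×87×525 = 2.434 mm.
The rigid supports impose zero overall length change; the single axial force P common to all segments must satisfy P Σ Lᵢ/(AᵢEᵢ) = δ_free.
Σ Lᵢ/(AᵢEᵢ) = 775/(2000×210×10³) + 750/(2000×206×10³) + 525/(725×195×10³) = 7.379×10⁻⁶ mm/N.
P = 2.434 / 7.379×10⁻⁶ = 329900 N = 329.9 kN, tensile.
σ_{steel} = P / A = 329900 / 2000 = 164.9 MPa.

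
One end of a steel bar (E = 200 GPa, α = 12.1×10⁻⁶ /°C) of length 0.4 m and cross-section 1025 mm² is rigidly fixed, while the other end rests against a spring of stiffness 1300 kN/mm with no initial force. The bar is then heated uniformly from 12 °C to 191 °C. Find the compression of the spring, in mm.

If the spring were absent the bar would lengthen by αΔT L = 12.1×10⁻⁶ × 179 × 400 = 0.8664 mm.
Let P be the compressive force at the spring. The bar shortens elastically by PL/(AE) and the spring compresses by P/k; together these equal δ_free.
So P = δ_free / [L/(AE) + 1/k] = 0.8664 / [ 400/(1025×200×10³) + 1/(1300×10³) ].
P = 0.8664 / 2.72×10⁻⁶ = 318500 N.
Spring compression = P/k = 318500/(1300×10³) = 0.245 mm.

δ ≈ 0.245 mm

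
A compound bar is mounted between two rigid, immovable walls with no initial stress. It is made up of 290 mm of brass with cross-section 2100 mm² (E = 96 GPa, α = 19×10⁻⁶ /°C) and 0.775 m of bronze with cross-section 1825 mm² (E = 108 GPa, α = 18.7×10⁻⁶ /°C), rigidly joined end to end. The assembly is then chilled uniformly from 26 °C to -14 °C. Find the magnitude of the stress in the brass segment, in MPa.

σ ≈ 70.9 MPa (tensile)

With the walls removed the bar would change length by δ_free = Σ αᵢΔT Lᵢ = 19×10⁻⁶×40×290 + 18.7×10⁻⁶×40×775 = 0.8001 mm.
The walls prevent any net length change, so an axial force P (same in every segment) develops. Compatibility: P · Σ Lᵢ/(AᵢEᵢ) = δ_free.
The series flexibility is Σ Lᵢ/(AᵢEᵢ) = 290/(2100×96×10³) + 775/(1825×108×10³) = 5.371×10⁻⁶ mm/N.
So P = 0.8001 / 5.371×10⁻⁶ = 149 kN, tensile.
σ_{brass} = P / A = 149000 / 2100 = 70.94 MPa.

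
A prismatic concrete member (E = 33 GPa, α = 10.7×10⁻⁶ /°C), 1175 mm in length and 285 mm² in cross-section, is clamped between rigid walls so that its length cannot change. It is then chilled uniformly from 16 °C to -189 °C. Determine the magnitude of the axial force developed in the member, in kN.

P ≈ 20.6 kN (tensile)

With zero net strain, σ = E·αΔT = 33 GPa × 10.7×10⁻⁶ × 205 = 72.39 MPa.
P = AEαΔT = 285 × 33×10³ × 10.7×10⁻⁶ × 205 = 20.63 kN (tensile).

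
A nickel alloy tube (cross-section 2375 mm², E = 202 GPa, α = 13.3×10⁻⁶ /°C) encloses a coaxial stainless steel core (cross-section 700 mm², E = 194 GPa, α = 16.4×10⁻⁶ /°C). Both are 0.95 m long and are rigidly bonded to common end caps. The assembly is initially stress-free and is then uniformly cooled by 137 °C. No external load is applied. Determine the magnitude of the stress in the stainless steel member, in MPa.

Equilibrium of a rigid end plate with no external load gives equal and opposite internal forces ±P in the two members. Since α_{stainless steel} > α_{nickel alloy}, cooling drives the stainless steel into tension and the nickel alloy into compression.
Setting the final lengths equal and cancelling L: (α₁ − α₂)ΔT = P/(A₁E₁) + P/(A₂E₂).
|α₁ − α₂|·ΔT = 3.1×10⁻⁶ × 137 = 0.0004247.
1/(A₁E₁) + 1/(A₂E₂) = 1/(2375×202×10³) + 1/(700×194×10³) = 9.448×10⁻⁹ N⁻¹.
P = 0.0004247 / 9.448×10⁻⁹ = 44950 N = 44.95 kN.
σ_{stainless steel} = P/A₂ = 44950/700 = 64.21 MPa, tensile.

σ ≈ 64.2 MPa (tensile)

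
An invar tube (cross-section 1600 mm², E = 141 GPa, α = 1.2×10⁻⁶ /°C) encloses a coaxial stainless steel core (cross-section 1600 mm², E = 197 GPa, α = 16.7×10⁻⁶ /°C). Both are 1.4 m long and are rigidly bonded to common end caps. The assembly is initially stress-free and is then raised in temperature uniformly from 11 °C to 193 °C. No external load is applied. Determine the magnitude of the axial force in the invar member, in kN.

P ≈ 371 kN (tensile in the invar)

Both members must finish at the same length. With the larger α, the stainless steel tends to over-expand; the plates restrain it, putting the stainless steel in compression and the invar in tension. With no external load the two internal forces are equal and opposite, magnitude P.
Compatibility of the two members (thermal + elastic change equal): (α₁ − α₂)ΔT = P·[1/(A₁E₁) + 1/(A₂E₂)].
|α₁ − α₂|·ΔT = 15.5×10⁻⁶ × 182 = 0.002821.
1/(A₁E₁) + 1/(A₂E₂) = 1/(1600×141×10³) + 1/(1600×197×10³) = 7.605×10⁻⁹ N⁻¹.
P = 0.002821 / 7.605×10⁻⁹ = 370900 N = 370.9 kN.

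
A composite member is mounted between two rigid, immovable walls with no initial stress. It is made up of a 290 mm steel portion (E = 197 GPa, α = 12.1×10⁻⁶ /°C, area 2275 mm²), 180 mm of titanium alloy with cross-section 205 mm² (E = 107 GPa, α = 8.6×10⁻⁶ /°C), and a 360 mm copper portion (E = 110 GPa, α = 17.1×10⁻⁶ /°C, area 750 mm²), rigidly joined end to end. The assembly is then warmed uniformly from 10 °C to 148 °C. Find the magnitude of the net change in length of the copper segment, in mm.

|ΔL| ≈ 0.339 mm

Free thermal expansion of the whole bar: Σ αᵢΔT Lᵢ = 12.1×10⁻⁶×138×290 + 8.6×10⁻⁶×138×180 + 17.1×10⁻⁶×138×360 = 1.547 mm.
Since the ends are fixed, an axial force P builds up, equal in every segment, with P · Σ Lᵢ/(AᵢEᵢ) = δ_free.
Σ Lᵢ/(AᵢEᵢ) = 290/(2275×197×10³) + 180/(205×107×10³) + 360/(750×110×10³) = 1.322×10⁻⁵ mm/N.
Hence P = δ_free / Σ(L/AE) = 1.547/1.322×10⁻⁵ = 117.1 kN (compressive).
For the copper segment, free thermal change = 17.1×10⁻⁶×138×360 = 0.8495 mm and elastic change from P = 117100×360/(750×110×10³) = 0.5109 mm; these oppose, so the net change is 0.339 mm (segment lengthens).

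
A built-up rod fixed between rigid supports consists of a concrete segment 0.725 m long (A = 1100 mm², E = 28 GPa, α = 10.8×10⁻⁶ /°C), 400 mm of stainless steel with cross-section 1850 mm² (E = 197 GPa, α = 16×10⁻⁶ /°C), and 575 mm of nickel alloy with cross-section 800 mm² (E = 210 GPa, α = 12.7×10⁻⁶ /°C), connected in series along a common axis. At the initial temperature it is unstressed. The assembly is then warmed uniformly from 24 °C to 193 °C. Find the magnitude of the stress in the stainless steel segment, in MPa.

With the walls removed the bar would change length by δ_free = Σ αᵢΔT Lᵢ = 10.8×10⁻⁶×169×725 + 16×10⁻⁶×169×400 + 12.7×10⁻⁶×169×575 = 3.639 mm.
The walls prevent any net length change, so an axial force P (same in every segment) develops. Compatibility: P · Σ Lᵢ/(AᵢEᵢ) = δ_free.
The series flexibility is Σ Lᵢ/(AᵢEᵢ) = 725/(1100×28×10³) + 400/(1850×197×10³) + 575/(800×210×10³) = 2.806×10⁻⁵ mm/N.
So P = 3.639 / 2.806×10⁻⁵ = 129.7 kN, compressive.
σ_{stainless steel} = P / A = 129700 / 1850 = 70.1 MPa.

σ ≈ 70.1 MPa (compressive)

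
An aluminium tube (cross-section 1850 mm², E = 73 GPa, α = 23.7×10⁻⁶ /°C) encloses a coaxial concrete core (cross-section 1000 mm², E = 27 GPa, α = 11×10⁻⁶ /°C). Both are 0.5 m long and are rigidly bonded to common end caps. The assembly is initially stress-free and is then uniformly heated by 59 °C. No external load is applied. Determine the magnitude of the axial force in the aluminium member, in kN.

P ≈ 16.9 kN (compressive in the aluminium)

Both members must finish at the same length. With the larger α, the aluminium tends to over-expand; the plates restrain it, putting the aluminium in compression and the concrete in tension. With no external load the two internal forces are equal and opposite, magnitude P.
Setting the final lengths equal and cancelling L: (α₁ − α₂)ΔT = P/(A₁E₁) + P/(A₂E₂).
|α₁ − α₂|·ΔT = 12.7×10⁻⁶ × 59 = 0.0007493.
1/(A₁E₁) + 1/(A₂E₂) = 1/(1850×73×10³) + 1/(1000×27×10³) = 4.444×10⁻⁸ N⁻¹.
P = 0.0007493 / 4.444×10⁻⁸ = 16860 N = 16.86 kN.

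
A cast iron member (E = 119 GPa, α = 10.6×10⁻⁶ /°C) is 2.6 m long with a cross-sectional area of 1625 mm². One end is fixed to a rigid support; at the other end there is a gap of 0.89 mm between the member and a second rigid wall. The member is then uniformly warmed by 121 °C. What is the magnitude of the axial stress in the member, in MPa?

If the wall were absent the member would grow by αΔT L = 10.6×10⁻⁶ × 121 × 2600 = 3.335 mm.
The gap closes (δ_free > 0.89 mm) and the wall then resists a further 3.335 − 0.89 = 2.445 mm of expansion.
So σ = E(δ_free − g)/L = 119×10³ × 2.445/2600 = 111.9 MPa.

σ ≈ 112 MPa (compressive)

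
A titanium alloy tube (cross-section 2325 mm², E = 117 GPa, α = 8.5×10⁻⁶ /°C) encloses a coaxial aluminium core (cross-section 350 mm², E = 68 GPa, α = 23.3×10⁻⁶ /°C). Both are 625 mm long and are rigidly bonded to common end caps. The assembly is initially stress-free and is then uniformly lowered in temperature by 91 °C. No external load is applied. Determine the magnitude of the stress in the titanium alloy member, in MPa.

The aluminium has the larger α, so on cooling it would change length more than the titanium alloy if both were free. The rigid plates force a common final length, so the aluminium is put into tension and the titanium alloy into compression, with equal and opposite forces P (no external load).
Setting the final lengths equal and cancelling L: (α₁ − α₂)ΔT = P/(A₁E₁) + P/(A₂E₂).
|α₁ − α₂|·ΔT = 14.8×10⁻⁶ × 91 = 0.001347.
1/(A₁E₁) + 1/(A₂E₂) = 1/(2325×117×10³) + 1/(350×68×10³) = 4.569×10⁻⁸ N⁻¹.
So P = 0.001347 / 4.569×10⁻⁸ = 29.48 kN.
σ_{titanium alloy} = P/A₁ = 29480/2325 = 12.68 MPa, compressive.

σ ≈ 12.7 MPa (compressive)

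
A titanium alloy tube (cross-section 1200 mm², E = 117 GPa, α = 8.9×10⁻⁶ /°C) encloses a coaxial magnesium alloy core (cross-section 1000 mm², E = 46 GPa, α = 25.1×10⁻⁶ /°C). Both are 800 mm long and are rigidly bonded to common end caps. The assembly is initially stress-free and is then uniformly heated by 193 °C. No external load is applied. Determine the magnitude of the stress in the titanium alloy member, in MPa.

The magnesium alloy has the larger α, so on heating it would change length more than the titanium alloy if both were free. The rigid plates force a common final length, so the magnesium alloy is put into compression and the titanium alloy into tension, with equal and opposite forces P (no external load).
Setting the final lengths equal and cancelling L: (α₁ − α₂)ΔT = P/(A₁E₁) + P/(A₂E₂).
|α₁ − α₂|·ΔT = 16.2×10⁻⁶ × 193 = 0.003127.
1/(A₁E₁) + 1/(A₂E₂) = 1/(1200×117×10³) + 1/(1000×46×10³) = 2.886×10⁻⁸ N⁻¹.
So P = 0.003127 / 2.886×10⁻⁸ = 108.3 kN.
σ_{titanium alloy} = P/A₁ = 108300/1200 = 90.28 MPa, tensile.

σ ≈ 90.3 MPa (tensile)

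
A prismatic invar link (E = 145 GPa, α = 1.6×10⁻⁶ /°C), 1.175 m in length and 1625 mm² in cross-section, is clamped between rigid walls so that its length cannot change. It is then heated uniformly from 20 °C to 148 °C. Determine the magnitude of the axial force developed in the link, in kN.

The ends cannot move, so σ = EαΔT = 145×10³ × 1.6×10⁻⁶ × 128 = 29.7 MPa.
Axial force P = σA = 29.7 × 1625 = 48260 N = 48.26 kN, compressive.

P ≈ 48.3 kN (compressive)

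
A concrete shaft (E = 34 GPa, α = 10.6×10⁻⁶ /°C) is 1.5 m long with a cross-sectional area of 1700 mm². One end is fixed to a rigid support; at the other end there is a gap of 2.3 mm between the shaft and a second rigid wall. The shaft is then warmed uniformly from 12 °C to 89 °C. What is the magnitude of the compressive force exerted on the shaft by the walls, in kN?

Free thermal elongation = αΔT L = 10.6×10⁻⁶ × 77 × 1500 = 1.224 mm.
Since δ_free = 1.22 mm is less than the 2.3 mm gap, the shaft never touches the wall. No axial force develops.

P ≈ 0 kN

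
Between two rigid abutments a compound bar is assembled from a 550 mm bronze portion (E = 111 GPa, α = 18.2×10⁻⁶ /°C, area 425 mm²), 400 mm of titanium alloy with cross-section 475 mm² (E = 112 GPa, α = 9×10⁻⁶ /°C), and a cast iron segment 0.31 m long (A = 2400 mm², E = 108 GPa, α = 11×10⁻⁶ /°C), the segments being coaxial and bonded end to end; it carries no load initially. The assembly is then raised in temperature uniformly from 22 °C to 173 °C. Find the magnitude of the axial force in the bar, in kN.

If the supports were absent, the total length change would be Σ αᵢΔT Lᵢ = 18.2×10⁻⁶×151×550 + 9×10⁻⁶×151×400 + 11×10⁻⁶×151×310 = 2.57 mm.
The walls prevent any net length change, so an axial force P (same in every segment) develops. Compatibility: P · Σ Lᵢ/(AᵢEᵢ) = δ_free.
Σ Lᵢ/(AᵢEᵢ) = 550/(425×111×10³) + 400/(475×112×10³) + 310/(2400×108×10³) = 2.037×10⁻⁵ mm/N.
P = 2.57 / 2.037×10⁻⁵ = 126100 N = 126.1 kN, compressive.

P ≈ 126 kN (compressive)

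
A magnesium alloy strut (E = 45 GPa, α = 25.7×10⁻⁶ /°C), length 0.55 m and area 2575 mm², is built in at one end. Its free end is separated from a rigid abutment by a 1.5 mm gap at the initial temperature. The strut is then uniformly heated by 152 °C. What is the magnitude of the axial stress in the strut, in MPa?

σ ≈ 53.1 MPa (compressive)

Free thermal elongation = αΔT L = 25.7×10⁻⁶ × 152 × 550 = 2.149 mm.
After closing the 1.5 mm clearance, 2.149 − 1.5 = 0.6485 mm of expansion remains to be suppressed by the wall.
So σ = E(δ_free − g)/L = 45×10³ × 0.6485/550 = 53.06 MPa.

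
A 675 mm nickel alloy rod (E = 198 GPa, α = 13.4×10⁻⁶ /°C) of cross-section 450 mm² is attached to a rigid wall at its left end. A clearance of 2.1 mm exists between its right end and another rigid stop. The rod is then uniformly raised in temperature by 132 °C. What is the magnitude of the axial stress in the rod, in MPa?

Free thermal elongation = αΔT L = 13.4×10⁻⁶ × 132 × 675 = 1.194 mm.
Since δ_free = 1.19 mm is less than the 2.1 mm gap, the rod never touches the wall. No axial force develops.

σ ≈ 0 MPa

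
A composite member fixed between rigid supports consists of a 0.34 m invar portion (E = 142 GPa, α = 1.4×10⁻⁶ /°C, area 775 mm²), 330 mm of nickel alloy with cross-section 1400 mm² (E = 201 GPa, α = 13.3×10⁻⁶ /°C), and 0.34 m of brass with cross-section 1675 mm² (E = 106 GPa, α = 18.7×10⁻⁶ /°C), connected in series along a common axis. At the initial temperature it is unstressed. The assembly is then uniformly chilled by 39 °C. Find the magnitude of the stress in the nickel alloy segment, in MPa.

σ ≈ 50.6 MPa (tensile)

Free thermal contraction of the whole bar: Σ αᵢΔT Lᵢ = 1.4×10⁻⁶×39×340 + 13.3×10⁻⁶×39×330 + 18.7×10⁻⁶×39×340 = 0.4377 mm.
The rigid supports impose zero overall length change; the single axial force P common to all segments must satisfy P Σ Lᵢ/(AᵢEᵢ) = δ_free.
Σ Lᵢ/(AᵢEᵢ) = 340/(775×142×10³) + 330/(1400×201×10³) + 340/(1675×106×10³) = 6.177×10⁻⁶ mm/N.
Hence P = δ_free / Σ(L/AE) = 0.4377/6.177×10⁻⁶ = 70.86 kN (tensile).
σ_{nickel alloy} = P / A = 70860 / 1400 = 50.61 MPa.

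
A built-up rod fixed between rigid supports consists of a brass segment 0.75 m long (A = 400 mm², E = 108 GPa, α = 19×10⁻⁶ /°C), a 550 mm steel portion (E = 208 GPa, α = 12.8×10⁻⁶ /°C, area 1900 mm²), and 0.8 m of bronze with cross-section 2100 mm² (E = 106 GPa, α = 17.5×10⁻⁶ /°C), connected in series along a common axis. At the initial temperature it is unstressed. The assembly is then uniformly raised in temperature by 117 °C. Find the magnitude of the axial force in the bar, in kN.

If the supports were absent, the total length change would be Σ αᵢΔT Lᵢ = 19×10⁻⁶×117×750 + 12.8×10⁻⁶×117×550 + 17.5×10⁻⁶×117×800 = 4.129 mm.
Since the ends are fixed, an axial force P builds up, equal in every segment, with P · Σ Lᵢ/(AᵢEᵢ) = δ_free.
Σ Lᵢ/(AᵢEᵢ) = 750/(400×108×10³) + 550/(1900×208×10³) + 800/(2100×106×10³) = 2.235×10⁻⁵ mm/N.
Hence P = δ_free / Σ(L/AE) = 4.129/2.235×10⁻⁵ = 184.8 kN (compressive).

P ≈ 185 kN (compressive)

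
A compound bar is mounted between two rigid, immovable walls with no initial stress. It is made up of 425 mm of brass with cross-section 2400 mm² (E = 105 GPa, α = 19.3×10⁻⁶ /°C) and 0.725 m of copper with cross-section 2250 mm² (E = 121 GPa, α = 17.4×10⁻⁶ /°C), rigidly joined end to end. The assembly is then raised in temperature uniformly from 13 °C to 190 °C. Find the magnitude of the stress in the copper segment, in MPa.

If the supports were absent, the total length change would be Σ αᵢΔT Lᵢ = 19.3×10⁻⁶×177×425 + 17.4×10⁻⁶×177×725 = 3.685 mm.
Since the ends are fixed, an axial force P builds up, equal in every segment, with P · Σ Lᵢ/(AᵢEᵢ) = δ_free.
The series flexibility is Σ Lᵢ/(AᵢEᵢ) = 425/(2400×105×10³) + 725/(2250×121×10³) = 4.35×10⁻⁶ mm/N.
Hence P = δ_free / Σ(L/AE) = 3.685/4.35×10⁻⁶ = 847.2 kN (compressive).
σ_{copper} = P / A = 847200 / 2250 = 376.5 MPa.

σ ≈ 377 MPa (compressive)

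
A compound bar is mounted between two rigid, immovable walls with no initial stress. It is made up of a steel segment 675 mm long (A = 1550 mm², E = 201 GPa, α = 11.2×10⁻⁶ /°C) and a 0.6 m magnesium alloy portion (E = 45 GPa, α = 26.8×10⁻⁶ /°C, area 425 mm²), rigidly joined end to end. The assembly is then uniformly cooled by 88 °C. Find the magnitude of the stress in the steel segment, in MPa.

With the walls removed the bar would change length by δ_free = Σ αᵢΔT Lᵢ = 11.2×10⁻⁶×88×675 + 26.8×10⁻⁶×88×600 = 2.08 mm.
The rigid supports impose zero overall length change; the single axial force P common to all segments must satisfy P Σ Lᵢ/(AᵢEᵢ) = δ_free.
The series flexibility is Σ Lᵢ/(AᵢEᵢ) = 675/(1550×201×10³) + 600/(425×45×10³) = 3.354×10⁻⁵ mm/N.
Hence P = δ_free / Σ(L/AE) = 2.08/3.354×10⁻⁵ = 62.03 kN (tensile).
σ_{steel} = P / A = 62030 / 1550 = 40.02 MPa.

σ ≈ 40 MPa (tensile)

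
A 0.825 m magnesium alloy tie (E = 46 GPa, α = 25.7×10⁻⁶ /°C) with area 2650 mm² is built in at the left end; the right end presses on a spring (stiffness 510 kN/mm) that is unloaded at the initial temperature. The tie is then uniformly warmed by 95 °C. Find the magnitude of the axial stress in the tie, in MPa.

σ ≈ 87.1 MPa (compressive)

If the spring were absent the tie would lengthen by αΔT L = 25.7×10⁻⁶ × 95 × 825 = 2.014 mm.
With a force P in the spring, the elastic change of the tie is PL/(AE) and that of the spring is P/k; compatibility requires their sum to equal δ_free.
P [ L/(AE) + 1/k ] = δ_free → P [ 825/(2650×46×10³) + 1/(510×10³) ] = 2.014.
P = 2.014 / 8.729×10⁻⁶ = 230800 N.
σ = P/A = 230800/2650 = 87.08 MPa.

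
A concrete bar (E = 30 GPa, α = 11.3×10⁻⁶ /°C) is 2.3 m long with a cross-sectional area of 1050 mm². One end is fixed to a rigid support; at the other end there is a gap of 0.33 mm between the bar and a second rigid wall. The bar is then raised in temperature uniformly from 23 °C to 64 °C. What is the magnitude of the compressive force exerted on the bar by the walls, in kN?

P ≈ 10.1 kN

Unrestrained expansion: δ_free = αΔT L = 11.3×10⁻⁶ × 41 × 2300 = 1.066 mm.
After closing the 0.33 mm clearance, 1.066 − 0.33 = 0.7356 mm of expansion remains to be suppressed by the wall.
That suppressed elongation corresponds to σ = E·Δ/L = 30×10³ × 0.7356/2300 = 9.595 MPa.
Force on the wall = σA = 9.595 × 1050 mm² = 10.07 kN.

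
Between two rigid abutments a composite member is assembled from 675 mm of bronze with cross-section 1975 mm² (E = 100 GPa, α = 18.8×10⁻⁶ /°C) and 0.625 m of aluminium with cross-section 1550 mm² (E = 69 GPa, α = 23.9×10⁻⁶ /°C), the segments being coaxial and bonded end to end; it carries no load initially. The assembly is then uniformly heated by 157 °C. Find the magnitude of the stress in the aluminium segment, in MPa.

With the walls removed the bar would change length by δ_free = Σ αᵢΔT Lᵢ = 18.8×10⁻⁶×157×675 + 23.9×10⁻⁶×157×625 = 4.338 mm.
The walls prevent any net length change, so an axial force P (same in every segment) develops. Compatibility: P · Σ Lᵢ/(AᵢEᵢ) = δ_free.
The series flexibility is Σ Lᵢ/(AᵢEᵢ) = 675/(1975×100×10³) + 625/(1550×69×10³) = 9.262×10⁻⁶ mm/N.
P = 4.338 / 9.262×10⁻⁶ = 468300 N = 468.3 kN, compressive.
σ_{aluminium} = P / A = 468300 / 1550 = 302.2 MPa.

σ ≈ 302 MPa (compressive)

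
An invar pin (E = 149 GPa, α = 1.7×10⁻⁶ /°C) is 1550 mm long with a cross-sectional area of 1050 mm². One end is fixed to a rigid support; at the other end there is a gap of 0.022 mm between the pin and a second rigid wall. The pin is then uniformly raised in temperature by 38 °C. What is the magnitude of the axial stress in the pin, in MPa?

σ ≈ 7.51 MPa (compressive)

Free thermal elongation = αΔT L = 1.7×10⁻⁶ × 38 × 1550 = 0.1001 mm.
This exceeds the 0.022 mm gap, so the wall pushes back. The portion of expansion that must be recovered elastically is δ_free − gap = 0.1001 − 0.022 = 0.07813 mm.
So σ = E(δ_free − g)/L = 149×10³ × 0.07813/1550 = 7.511 MPa.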